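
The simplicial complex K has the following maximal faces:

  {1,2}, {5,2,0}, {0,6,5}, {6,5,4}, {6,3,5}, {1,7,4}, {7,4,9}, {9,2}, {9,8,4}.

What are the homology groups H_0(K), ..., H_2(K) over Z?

Order the vertices as 0 < 1 < 2 < 3 < 4 < 5 < 6 < 7 < 8 < 9. Listing each simplex with vertices in this order, K has dimension 2 with simplices:

  0-simplices (10): [0], [1], [2], [3], [4], [5], [6], [7], [8], [9]
  1-simplices (18): [0,2], [0,5], [0,6], [1,2], [1,4], [1,7], [2,5], [2,9], [3,5], [3,6], [4,5], [4,6], [4,7], [4,8], [4,9], [5,6], [7,9], [8,9]
  2-simplices (7): [0,2,5], [0,5,6], [1,4,7], [3,5,6], [4,5,6], [4,7,9], [4,8,9]

Hence C_0 ≅ Z^10, C_1 ≅ Z^18, C_2 ≅ Z^7.

∂_1: C_1 → C_0 maps an edge to its endpoints' difference, ∂[p,q] = q − p. For instance
  ∂[1,2] = [2] − [1].
As a 10×18 matrix over Z this has rank 9, with invariant factors (1,1,1,1,1,1,1,1,1).

∂_2: C_2 → C_1 acts by ∂[p,q,r] = [q,r] − [p,r] + [p,q]. For instance
  ∂[1,4,7] = [4,7] − [1,7] + [1,4],
  ∂[4,8,9] = [8,9] − [4,9] + [4,8].
As a 18×7 matrix over Z this has rank 7, with invariant factors (1,1,1,1,1,1,1).

Reading off H_k = ker ∂_k / im ∂_{k+1}:

  H_0: rank C_0 − rank ∂_1 = 10 − 9 = 1, and the invariant factors of ∂_1 are all 1, so H_0 ≅ Z.
  H_1: rank ker ∂_1 − rank ∂_2 = (18 − 9) − 7 = 2, and the invariant factors of ∂_2 are all 1, so H_1 ≅ Z^2.
  H_2: rank ker ∂_2 − rank ∂_3 = (7 − 7) − 0 = 0, and there is no ∂_3, so H_2 ≅ 0.

H_0 = Z,  H_1 = Z^2,  H_2 = 0.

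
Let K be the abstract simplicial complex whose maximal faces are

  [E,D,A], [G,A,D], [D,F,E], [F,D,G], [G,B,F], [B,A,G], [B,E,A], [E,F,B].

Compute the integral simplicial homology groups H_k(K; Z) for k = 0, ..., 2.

H_0 = Z,  H_1 = 0,  H_2 = Z.

Take the total order A < B < D < E < F < G on the vertex set. Then K (dimension 2) consists of the simplices:

  0-simplices (6): A, B, D, E, F, G
  1-simplices (12): AB, AD, AE, AG, BE, BF, BG, DE, DF, DG, EF, FG
  2-simplices (8): ABE, ABG, ADE, ADG, BEF, BFG, DEF, DFG

so the chain groups are C_0 ≅ Z^6, C_1 ≅ Z^12, C_2 ≅ Z^8.

Boundary ∂_1: C_1 → C_0 maps an edge to its endpoints' difference, ∂[p,q] = q − p.
This gives a 6×12 integer matrix of rank 5; reducing to Smith normal form yields diagonal entries (1,1,1,1,1).

The boundary map ∂_2: C_2 → C_1 maps a triangle to the signed sum of its edges. For instance
  ∂ADG = DG − AG + AD,
  ∂DEF = EF − DF + DE.
The resulting 12×8 matrix has rank 7, and its Smith normal form has invariant factors (1,1,1,1,1,1,1).

From H_k ≅ ker(∂_k) / im(∂_{k+1}) we obtain:

  H_0: rank C_0 − rank ∂_1 = 6 − 5 = 1, and the invariant factors of ∂_1 are all 1, so H_0 = Z.
  H_1: rank ker ∂_1 − rank ∂_2 = (12 − 5) − 7 = 0, and the invariant factors of ∂_2 are all 1, so H_1 = 0.
  H_2: rank ker ∂_2 − rank ∂_3 = (8 − 7) − 0 = 1, and there is no ∂_3, so H_2 = Z.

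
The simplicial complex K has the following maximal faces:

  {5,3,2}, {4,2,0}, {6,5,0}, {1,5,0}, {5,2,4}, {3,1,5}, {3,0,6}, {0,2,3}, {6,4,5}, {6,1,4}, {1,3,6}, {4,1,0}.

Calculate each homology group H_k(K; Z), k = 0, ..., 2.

H_0 ≅ Z,  H_1 ≅ Z/2,  H_2 = 0.

Order the vertices as 0 < 1 < 2 < 3 < 4 < 5 < 6. Listing each simplex with vertices in this order, K has dimension 2 with simplices:

  0-simplices (7): [0], [1], [2], [3], [4], [5], [6]
  1-simplices (18): [0,1], [0,2], [0,3], [0,4], [0,5], [0,6], [1,3], [1,4], [1,5], [1,6], [2,3], [2,4], [2,5], [3,5], [3,6], [4,5], [4,6], [5,6]
  2-simplices (12): [0,1,4], [0,1,5], [0,2,3], [0,2,4], [0,3,6], [0,5,6], [1,3,5], [1,3,6], [1,4,6], [2,3,5], [2,4,5], [4,5,6]

giving chain groups C_0 ≅ Z^7, C_1 ≅ Z^18, C_2 ≅ Z^12.

∂_1: C_1 → C_0 sends each edge [p,q] (with p < q) to q − p. For instance
  ∂[0,4] = [4] − [0].
The 7×18 boundary matrix has rank 6 and Smith normal form diag(1,1,1,1,1,1).

The boundary map ∂_2: C_2 → C_1 maps a triangle to the signed sum of its edges. For instance
  ∂[2,4,5] = [4,5] − [2,5] + [2,4],
  ∂[2,3,5] = [3,5] − [2,5] + [2,3].
This gives a 18×12 integer matrix of rank 12; reducing to Smith normal form yields diagonal entries (1,1,1,1,1,1,1,1,1,1,1,2).

From H_k ≅ ker(∂_k) / im(∂_{k+1}) we obtain:

  H_0: rank C_0 − rank ∂_1 = 7 − 6 = 1, and the invariant factors of ∂_1 are all 1, so H_0 ≅ Z.
  H_1: rank ker ∂_1 − rank ∂_2 = (18 − 6) − 12 = 0, and ∂_2 has invariant factor 2 > 1, so H_1 ≅ Z/2.
  H_2: rank ker ∂_2 − rank ∂_3 = (12 − 12) − 0 = 0, and there is no ∂_3, so H_2 ≅ 0.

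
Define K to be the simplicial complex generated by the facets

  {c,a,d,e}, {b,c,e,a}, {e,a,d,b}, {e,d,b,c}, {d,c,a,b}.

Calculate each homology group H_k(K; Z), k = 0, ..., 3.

H_0 ≅ Z,  H_1 = 0,  H_2 = 0,  H_3 ≅ Z.

Take the total order a < b < c < d < e on the vertex set. Then K (dimension 3) consists of the simplices:

  0-simplices (5): a, b, c, d, e
  1-simplices (10): ab, ac, ad, ae, bc, bd, be, cd, ce, de
  2-simplices (10): abc, abd, abe, acd, ace, ade, bcd, bce, bde, cde
  3-simplices (5): abcd, abce, abde, acde, bcde

so the chain groups are C_0 ≅ Z^5, C_1 ≅ Z^10, C_2 ≅ Z^10, C_3 ≅ Z^5.

∂_1: C_1 → C_0 is given by ∂[p,q] = [q] − [p]. For instance
  ∂bd = d − b.
The 5×10 boundary matrix has rank 4 and Smith normal form diag(1,1,1,1).

Boundary ∂_2: C_2 → C_1 sends each 2-simplex [p,q,r] to [q,r] − [p,r] + [p,q]. For instance
  ∂ace = ce − ae + ac,
  ∂ade = de − ae + ad.
The resulting 10×10 matrix has rank 6, and its Smith normal form has invariant factors (1,1,1,1,1,1).

The boundary map ∂_3: C_3 → C_2 sends each 3-simplex σ to the alternating sum Σ_i (−1)^i (σ with its i-th vertex removed). For instance
  ∂bcde = cde − bde + bce − bcd,
  ∂acde = cde − ade + ace − acd.
The resulting 10×5 matrix has rank 4, and its Smith normal form has invariant factors (1,1,1,1).

Now H_k = ker ∂_k / im ∂_{k+1}, so:

  H_0: rank C_0 − rank ∂_1 = 5 − 4 = 1, and the invariant factors of ∂_1 are all 1, so H_0 = Z.
  H_1: rank ker ∂_1 − rank ∂_2 = (10 − 4) − 6 = 0, and the invariant factors of ∂_2 are all 1, so H_1 = 0.
  H_2: rank ker ∂_2 − rank ∂_3 = (10 − 6) − 4 = 0, and the invariant factors of ∂_3 are all 1, so H_2 = 0.
  H_3: rank ker ∂_3 − rank ∂_4 = (5 − 4) − 0 = 1, and there is no ∂_4, so H_3 = Z.

(K is a triangulation of the 3-sphere S^3.)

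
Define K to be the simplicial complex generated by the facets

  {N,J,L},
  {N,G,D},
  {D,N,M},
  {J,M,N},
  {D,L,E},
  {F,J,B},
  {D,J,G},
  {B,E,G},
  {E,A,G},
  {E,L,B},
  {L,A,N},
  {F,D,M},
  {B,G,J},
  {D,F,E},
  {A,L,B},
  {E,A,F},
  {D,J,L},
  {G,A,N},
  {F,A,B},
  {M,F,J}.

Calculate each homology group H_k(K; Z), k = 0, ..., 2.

Take the total order A < B < D < E < F < G < J < L < M < N on the vertex set. Then K (dimension 2) consists of the simplices:

  0-simplices (10): A, B, D, E, F, G, J, L, M, N
  1-simplices (30): AB, AE, AF, AG, AL, AN, BE, BF, BG, BJ, BL, DE, DF, DG, DJ, DL, DM, DN, EF, EG, EL, FJ, FM, GJ, GN, JL, JM, JN, LN, MN
  2-simplices (20): ABF, ABL, AEF, AEG, AGN, ALN, BEG, BEL, BFJ, BGJ, DEF, DEL, DFM, DGJ, DGN, DJL, DMN, FJM, JLN, JMN

so the chain groups are C_0 ≅ Z^10, C_1 ≅ Z^30, C_2 ≅ Z^20.

∂_1: C_1 → C_0 maps an edge to its endpoints' difference, ∂[p,q] = q − p. For instance
  ∂JN = N − J.
The 10×30 boundary matrix has rank 9 and Smith normal form diag(1,1,1,1,1,1,1,1,1).

∂_2: C_2 → C_1 acts by ∂[p,q,r] = [q,r] − [p,r] + [p,q]. For instance
  ∂DFM = FM − DM + DF,
  ∂BGJ = GJ − BJ + BG.
The 30×20 boundary matrix has rank 20 and Smith normal form diag(1,1,1,1,1,1,1,1,1,1,1,1,1,1,1,1,1,1,1,2).

Computing H_k = (kernel of ∂_k) / (image of ∂_{k+1}):

  H_0: rank C_0 − rank ∂_1 = 10 − 9 = 1, and the invariant factors of ∂_1 are all 1, so H_0 ≅ Z.
  H_1: rank ker ∂_1 − rank ∂_2 = (30 − 9) − 20 = 1, and ∂_2 has invariant factor 2 > 1, so H_1 ≅ Z ⊕ Z/2Z.
  H_2: rank ker ∂_2 − rank ∂_3 = (20 − 20) − 0 = 0, and there is no ∂_3, so H_2 ≅ 0.

As a check, the Euler characteristic is 10 − 30 + 20 = 0, which agrees with 1 − 1 + 0 = 0.

H_0 ≅ Z,  H_1 ≅ Z ⊕ Z/2Z,  H_2 = 0.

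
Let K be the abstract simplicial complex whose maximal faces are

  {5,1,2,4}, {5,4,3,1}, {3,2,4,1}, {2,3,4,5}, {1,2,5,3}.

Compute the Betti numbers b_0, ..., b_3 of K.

Take the total order 1 < 2 < 3 < 4 < 5 on the vertex set. Then K (dimension 3) consists of the simplices:

  0-simplices (5): [1], [2], [3], [4], [5]
  1-simplices (10): [1,2], [1,3], [1,4], [1,5], [2,3], [2,4], [2,5], [3,4], [3,5], [4,5]
  2-simplices (10): [1,2,3], [1,2,4], [1,2,5], [1,3,4], [1,3,5], [1,4,5], [2,3,4], [2,3,5], [2,4,5], [3,4,5]
  3-simplices (5): [1,2,3,4], [1,2,3,5], [1,2,4,5], [1,3,4,5], [2,3,4,5]

so the chain groups are C_0 ≅ Z^5, C_1 ≅ Z^10, C_2 ≅ Z^10, C_3 ≅ Z^5.

Boundary ∂_1: C_1 → C_0 is given by ∂[p,q] = [q] − [p].
The resulting 5×10 matrix has rank 4, and its Smith normal form has invariant factors (1,1,1,1).

∂_2: C_2 → C_1 acts by ∂[p,q,r] = [q,r] − [p,r] + [p,q]. For instance
  ∂[1,3,4] = [3,4] − [1,4] + [1,3],
  ∂[1,2,5] = [2,5] − [1,5] + [1,2].
This gives a 10×10 integer matrix of rank 6; reducing to Smith normal form yields diagonal entries (1,1,1,1,1,1).

∂_3: C_3 → C_2 sends each 3-simplex σ to the alternating sum Σ_i (−1)^i (σ with its i-th vertex removed). For instance
  ∂[1,2,3,4] = [2,3,4] − [1,3,4] + [1,2,4] − [1,2,3],
  ∂[1,2,3,5] = [2,3,5] − [1,3,5] + [1,2,5] − [1,2,3].
The 10×5 boundary matrix has rank 4 and Smith normal form diag(1,1,1,1).

From H_k ≅ ker(∂_k) / im(∂_{k+1}) we obtain:

  H_0: rank C_0 − rank ∂_1 = 5 − 4 = 1, and the invariant factors of ∂_1 are all 1, so H_0 = Z.
  H_1: rank ker ∂_1 − rank ∂_2 = (10 − 4) − 6 = 0, and the invariant factors of ∂_2 are all 1, so H_1 = 0.
  H_2: rank ker ∂_2 − rank ∂_3 = (10 − 6) − 4 = 0, and the invariant factors of ∂_3 are all 1, so H_2 = 0.
  H_3: rank ker ∂_3 − rank ∂_4 = (5 − 4) − 0 = 1, and there is no ∂_4, so H_3 = Z.

Hence the Betti numbers are b_0 = 1, b_1 = 0, b_2 = 0, b_3 = 1.

b_0 = 1, b_1 = 0, b_2 = 0, b_3 = 1.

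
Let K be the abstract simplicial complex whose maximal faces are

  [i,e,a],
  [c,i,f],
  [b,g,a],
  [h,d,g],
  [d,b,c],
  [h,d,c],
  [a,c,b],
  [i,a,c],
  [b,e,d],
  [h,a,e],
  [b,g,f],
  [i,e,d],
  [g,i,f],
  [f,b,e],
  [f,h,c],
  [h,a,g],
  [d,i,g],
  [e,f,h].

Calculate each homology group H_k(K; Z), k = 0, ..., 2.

H_0 ≅ Z,  H_1 ≅ Z^2,  H_2 ≅ Z.

Order the vertices as a < b < c < d < e < f < g < h < i. Listing each simplex with vertices in this order, K has dimension 2 with simplices:

  0-simplices (9): a, b, c, d, e, f, g, h, i
  1-simplices (27): ab, ac, ae, ag, ah, ai, bc, bd, be, bf, bg, cd, cf, ch, ci, de, dg, dh, di, ef, eh, ei, fg, fh, fi, gh, gi
  2-simplices (18): abc, abg, aci, aeh, aei, agh, bcd, bde, bef, bfg, cdh, cfh, cfi, dei, dgh, dgi, efh, fgi

giving chain groups C_0 ≅ Z^9, C_1 ≅ Z^27, C_2 ≅ Z^18.

Boundary ∂_1: C_1 → C_0 sends each edge [p,q] (with p < q) to q − p. For instance
  ∂bf = f − b.
The 9×27 boundary matrix has rank 8 and Smith normal form diag(1,1,1,1,1,1,1,1).

Boundary ∂_2: C_2 → C_1 acts by ∂[p,q,r] = [q,r] − [p,r] + [p,q]. For instance
  ∂dei = ei − di + de,
  ∂cfi = fi − ci + cf.
The 27×18 boundary matrix has rank 17 and Smith normal form diag(1,1,1,1,1,1,1,1,1,1,1,1,1,1,1,1,1).

Reading off H_k = ker ∂_k / im ∂_{k+1}:

  H_0: rank C_0 − rank ∂_1 = 9 − 8 = 1, and the invariant factors of ∂_1 are all 1, so H_0 = Z.
  H_1: rank ker ∂_1 − rank ∂_2 = (27 − 8) − 17 = 2, and the invariant factors of ∂_2 are all 1, so H_1 = Z^2.
  H_2: rank ker ∂_2 − rank ∂_3 = (18 − 17) − 0 = 1, and there is no ∂_3, so H_2 = Z.

(K is a triangulation of the torus T^2.)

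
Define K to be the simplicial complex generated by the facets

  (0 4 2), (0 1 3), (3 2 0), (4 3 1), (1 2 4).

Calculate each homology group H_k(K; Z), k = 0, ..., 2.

Fix the vertex order 0 < 1 < 2 < 3 < 4 and write every simplex with vertices in increasing order. Then dim K = 2 and the simplices of K are:

  0-simplices (5): [0], [1], [2], [3], [4]
  1-simplices (10): [0,1], [0,2], [0,3], [0,4], [1,2], [1,3], [1,4], [2,3], [2,4], [3,4]
  2-simplices (5): [0,1,3], [0,2,3], [0,2,4], [1,2,4], [1,3,4]

so the chain groups are C_0 ≅ Z^5, C_1 ≅ Z^10, C_2 ≅ Z^5.

Boundary ∂_1: C_1 → C_0 maps an edge to its endpoints' difference, ∂[p,q] = q − p. For instance
  ∂[0,3] = [3] − [0].
The resulting 5×10 matrix has rank 4, and its Smith normal form has invariant factors (1,1,1,1).

Boundary ∂_2: C_2 → C_1 maps a triangle to the signed sum of its edges. For instance
  ∂[0,1,3] = [1,3] − [0,3] + [0,1],
  ∂[1,3,4] = [3,4] − [1,4] + [1,3].
The 10×5 boundary matrix has rank 5 and Smith normal form diag(1,1,1,1,1).

Computing H_k = (kernel of ∂_k) / (image of ∂_{k+1}):

  H_0: rank C_0 − rank ∂_1 = 5 − 4 = 1, and the invariant factors of ∂_1 are all 1, so H_0 = Z.
  H_1: rank ker ∂_1 − rank ∂_2 = (10 − 4) − 5 = 1, and the invariant factors of ∂_2 are all 1, so H_1 = Z.
  H_2: rank ker ∂_2 − rank ∂_3 = (5 − 5) − 0 = 0, and there is no ∂_3, so H_2 = 0.

As a check, the Euler characteristic is 5 − 10 + 5 = 0, which agrees with 1 − 1 + 0 = 0.

H_0 ≅ Z,  H_1 ≅ Z,  H_2 = 0.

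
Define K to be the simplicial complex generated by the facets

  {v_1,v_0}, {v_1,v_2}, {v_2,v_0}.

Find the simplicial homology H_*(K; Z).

H_0 = Z,  H_1 = Z.

Fix the vertex order v_0 < v_1 < v_2 and write every simplex with vertices in increasing order. Then dim K = 1 and the simplices of K are:

  0-simplices (3): [v_0], [v_1], [v_2]
  1-simplices (3): [v_0,v_1], [v_0,v_2], [v_1,v_2]

so the chain groups are C_0 ≅ Z^3, C_1 ≅ Z^3.

∂_1: C_1 → C_0 is given by ∂[p,q] = [q] − [p]. For instance
  ∂[v_0,v_1] = [v_1] − [v_0].
This gives a 3×3 integer matrix of rank 2; reducing to Smith normal form yields diagonal entries (1,1).

From H_k ≅ ker(∂_k) / im(∂_{k+1}) we obtain:

  H_0: rank C_0 − rank ∂_1 = 3 − 2 = 1, and the invariant factors of ∂_1 are all 1, so H_0 ≅ Z.
  H_1: rank ker ∂_1 − rank ∂_2 = (3 − 2) − 0 = 1, and there is no ∂_2, so H_1 ≅ Z.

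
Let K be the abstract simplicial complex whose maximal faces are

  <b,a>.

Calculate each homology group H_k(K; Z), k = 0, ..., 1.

H_0 = Z,  H_1 = 0.

Take the total order a < b on the vertex set. Then K (dimension 1) consists of the simplices:

  0-simplices (2): a, b
  1-simplices (1): ab

so the chain groups are C_0 ≅ Z^2, C_1 ≅ Z^1.

∂_1: C_1 → C_0 maps an edge to its endpoints' difference, ∂[p,q] = q − p.
The resulting 2×1 matrix has rank 1, and its Smith normal form has invariant factors (1).

From H_k ≅ ker(∂_k) / im(∂_{k+1}) we obtain:

  H_0: rank C_0 − rank ∂_1 = 2 − 1 = 1, and the invariant factors of ∂_1 are all 1, so H_0 ≅ Z.
  H_1: rank ker ∂_1 − rank ∂_2 = (1 − 1) − 0 = 0, and there is no ∂_2, so H_1 ≅ 0.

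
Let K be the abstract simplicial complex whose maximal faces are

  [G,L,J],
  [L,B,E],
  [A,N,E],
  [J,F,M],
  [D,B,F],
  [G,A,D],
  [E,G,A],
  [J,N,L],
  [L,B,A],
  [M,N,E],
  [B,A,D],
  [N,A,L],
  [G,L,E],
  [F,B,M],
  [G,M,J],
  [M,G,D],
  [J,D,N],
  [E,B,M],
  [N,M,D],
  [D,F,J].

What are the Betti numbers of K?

Take the total order A < B < D < E < F < G < J < L < M < N on the vertex set. Then K (dimension 2) consists of the simplices:

  0-simplices (10): A, B, D, E, F, G, J, L, M, N
  1-simplices (30): AB, AD, AE, AG, AL, AN, BD, BE, BF, BL, BM, DF, DG, DJ, DM, DN, EG, EL, EM, EN, FJ, FM, GJ, GL, GM, JL, JM, JN, LN, MN
  2-simplices (20): ABD, ABL, ADG, AEG, AEN, ALN, BDF, BEL, BEM, BFM, DFJ, DGM, DJN, DMN, EGL, EMN, FJM, GJL, GJM, JLN

giving chain groups C_0 ≅ Z^10, C_1 ≅ Z^30, C_2 ≅ Z^20.

Boundary ∂_1: C_1 → C_0 maps an edge to its endpoints' difference, ∂[p,q] = q − p.
The 10×30 boundary matrix has rank 9 and Smith normal form diag(1,1,1,1,1,1,1,1,1).

Boundary ∂_2: C_2 → C_1 sends each 2-simplex [p,q,r] to [q,r] − [p,r] + [p,q]. For instance
  ∂JLN = LN − JN + JL,
  ∂GJM = JM − GM + GJ.
This gives a 30×20 integer matrix of rank 20; reducing to Smith normal form yields diagonal entries (1,1,1,1,1,1,1,1,1,1,1,1,1,1,1,1,1,1,1,2).

Computing H_k = (kernel of ∂_k) / (image of ∂_{k+1}):

  H_0: rank C_0 − rank ∂_1 = 10 − 9 = 1, and the invariant factors of ∂_1 are all 1, so H_0 ≅ Z.
  H_1: rank ker ∂_1 − rank ∂_2 = (30 − 9) − 20 = 1, and ∂_2 has invariant factor 2 > 1, so H_1 ≅ Z ⊕ Z/2.
  H_2: rank ker ∂_2 − rank ∂_3 = (20 − 20) − 0 = 0, and there is no ∂_3, so H_2 ≅ 0.

As a check, the Euler characteristic is 10 − 30 + 20 = 0, which agrees with 1 − 1 + 0 = 0.

Hence the Betti numbers are b_0 = 1, b_1 = 1, b_2 = 0.

b_0 = 1, b_1 = 1, b_2 = 0.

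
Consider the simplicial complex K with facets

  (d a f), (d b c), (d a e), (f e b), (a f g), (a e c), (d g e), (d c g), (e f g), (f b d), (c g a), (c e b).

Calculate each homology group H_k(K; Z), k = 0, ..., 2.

H_0 ≅ Z,  H_1 ≅ Z_2,  H_2 = 0.

Take the total order a < b < c < d < e < f < g on the vertex set. Then K (dimension 2) consists of the simplices:

  0-simplices (7): a, b, c, d, e, f, g
  1-simplices (18): ac, ad, ae, af, ag, bc, bd, be, bf, cd, ce, cg, de, df, dg, ef, eg, fg
  2-simplices (12): ace, acg, ade, adf, afg, bcd, bce, bdf, bef, cdg, deg, efg

giving chain groups C_0 ≅ Z^7, C_1 ≅ Z^18, C_2 ≅ Z^12.

Boundary ∂_1: C_1 → C_0 maps an edge to its endpoints' difference, ∂[p,q] = q − p. For instance
  ∂df = f − d.
This gives a 7×18 integer matrix of rank 6; reducing to Smith normal form yields diagonal entries (1,1,1,1,1,1).

∂_2: C_2 → C_1 acts by ∂[p,q,r] = [q,r] − [p,r] + [p,q]. For instance
  ∂deg = eg − dg + de,
  ∂bef = ef − bf + be.
As a 18×12 matrix over Z this has rank 12, with invariant factors (1,1,1,1,1,1,1,1,1,1,1,2).

Now H_k = ker ∂_k / im ∂_{k+1}, so:

  H_0: rank C_0 − rank ∂_1 = 7 − 6 = 1, and the invariant factors of ∂_1 are all 1, so H_0 ≅ Z.
  H_1: rank ker ∂_1 − rank ∂_2 = (18 − 6) − 12 = 0, and ∂_2 has invariant factor 2 > 1, so H_1 ≅ Z_2.
  H_2: rank ker ∂_2 − rank ∂_3 = (12 − 12) − 0 = 0, and there is no ∂_3, so H_2 ≅ 0.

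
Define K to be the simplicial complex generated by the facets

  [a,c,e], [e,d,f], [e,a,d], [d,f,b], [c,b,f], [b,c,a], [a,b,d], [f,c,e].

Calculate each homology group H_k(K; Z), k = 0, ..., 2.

Take the total order a < b < c < d < e < f on the vertex set. Then K (dimension 2) consists of the simplices:

  0-simplices (6): a, b, c, d, e, f
  1-simplices (12): ab, ac, ad, ae, bc, bd, bf, ce, cf, de, df, ef
  2-simplices (8): abc, abd, ace, ade, bcf, bdf, cef, def

so the chain groups are C_0 ≅ Z^6, C_1 ≅ Z^12, C_2 ≅ Z^8.

Boundary ∂_1: C_1 → C_0 maps an edge to its endpoints' difference, ∂[p,q] = q − p.
The 6×12 boundary matrix has rank 5 and Smith normal form diag(1,1,1,1,1).

Boundary ∂_2: C_2 → C_1 acts by ∂[p,q,r] = [q,r] − [p,r] + [p,q]. For instance
  ∂bcf = cf − bf + bc,
  ∂ade = de − ae + ad.
The resulting 12×8 matrix has rank 7, and its Smith normal form has invariant factors (1,1,1,1,1,1,1).

Reading off H_k = ker ∂_k / im ∂_{k+1}:

  H_0: rank C_0 − rank ∂_1 = 6 − 5 = 1, and the invariant factors of ∂_1 are all 1, so H_0 ≅ Z.
  H_1: rank ker ∂_1 − rank ∂_2 = (12 − 5) − 7 = 0, and the invariant factors of ∂_2 are all 1, so H_1 ≅ 0.
  H_2: rank ker ∂_2 − rank ∂_3 = (8 − 7) − 0 = 1, and there is no ∂_3, so H_2 ≅ Z.

As a check, the Euler characteristic is 6 − 12 + 8 = 2, which agrees with 1 − 0 + 1 = 2.

H_0 ≅ Z,  H_1 = 0,  H_2 ≅ Z.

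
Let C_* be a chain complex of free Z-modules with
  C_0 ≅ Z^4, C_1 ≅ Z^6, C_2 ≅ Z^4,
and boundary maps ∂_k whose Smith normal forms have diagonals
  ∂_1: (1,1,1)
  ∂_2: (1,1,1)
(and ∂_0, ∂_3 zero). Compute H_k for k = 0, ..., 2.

H_0 ≅ Z,  H_1 = 0,  H_2 ≅ Z.

H_0: b_0 = 4 − 0 − 3 = 1; torsion from ∂_1 factors > 1: none. So H_0 ≅ Z.
H_1: b_1 = 6 − 3 − 3 = 0; torsion from ∂_2 factors > 1: none. So H_1 ≅ 0.
H_2: b_2 = 4 − 3 − 0 = 1; torsion from ∂_3 factors > 1: none. So H_2 ≅ Z.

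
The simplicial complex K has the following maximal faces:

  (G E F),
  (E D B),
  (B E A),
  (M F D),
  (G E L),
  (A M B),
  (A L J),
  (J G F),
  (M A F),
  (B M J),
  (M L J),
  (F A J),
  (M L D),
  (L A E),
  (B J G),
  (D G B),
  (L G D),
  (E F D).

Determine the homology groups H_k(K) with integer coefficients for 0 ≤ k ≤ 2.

Order the vertices as A < B < D < E < F < G < J < L < M. Listing each simplex with vertices in this order, K has dimension 2 with simplices:

  0-simplices (9): A, B, D, E, F, G, J, L, M
  1-simplices (27): AB, AE, AF, AJ, AL, AM, BD, BE, BG, BJ, BM, DE, DF, DG, DL, DM, EF, EG, EL, FG, FJ, FM, GJ, GL, JL, JM, LM
  2-simplices (18): ABE, ABM, AEL, AFJ, AFM, AJL, BDE, BDG, BGJ, BJM, DEF, DFM, DGL, DLM, EFG, EGL, FGJ, JLM

so the chain groups are C_0 ≅ Z^9, C_1 ≅ Z^27, C_2 ≅ Z^18.

The boundary map ∂_1: C_1 → C_0 sends each edge [p,q] (with p < q) to q − p.
As a 9×27 matrix over Z this has rank 8, with invariant factors (1,1,1,1,1,1,1,1).

The boundary map ∂_2: C_2 → C_1 acts by ∂[p,q,r] = [q,r] − [p,r] + [p,q]. For instance
  ∂AFM = FM − AM + AF,
  ∂BDE = DE − BE + BD.
The resulting 27×18 matrix has rank 18, and its Smith normal form has invariant factors (1,1,1,1,1,1,1,1,1,1,1,1,1,1,1,1,1,2).

From H_k ≅ ker(∂_k) / im(∂_{k+1}) we obtain:

  H_0: rank C_0 − rank ∂_1 = 9 − 8 = 1, and the invariant factors of ∂_1 are all 1, so H_0 ≅ Z.
  H_1: rank ker ∂_1 − rank ∂_2 = (27 − 8) − 18 = 1, and ∂_2 has invariant factor 2 > 1, so H_1 ≅ Z ⊕ Z/2.
  H_2: rank ker ∂_2 − rank ∂_3 = (18 − 18) − 0 = 0, and there is no ∂_3, so H_2 ≅ 0.

As a check, the Euler characteristic is 9 − 27 + 18 = 0, which agrees with 1 − 1 + 0 = 0.

H_0 ≅ Z,  H_1 ≅ Z ⊕ Z/2,  H_2 = 0.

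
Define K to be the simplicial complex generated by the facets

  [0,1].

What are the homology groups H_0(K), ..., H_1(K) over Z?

H_0 = Z,  H_1 = 0.

Fix the vertex order 0 < 1 and write every simplex with vertices in increasing order. Then dim K = 1 and the simplices of K are:

  0-simplices (2): [0], [1]
  1-simplices (1): [0,1]

giving chain groups C_0 ≅ Z^2, C_1 ≅ Z^1.

The boundary map ∂_1: C_1 → C_0 maps an edge to its endpoints' difference, ∂[p,q] = q − p. For instance
  ∂[0,1] = [1] − [0].
As a 2×1 matrix over Z this has rank 1, with invariant factors (1).

Computing H_k = (kernel of ∂_k) / (image of ∂_{k+1}):

  H_0: rank C_0 − rank ∂_1 = 2 − 1 = 1, and the invariant factors of ∂_1 are all 1, so H_0 = Z.
  H_1: rank ker ∂_1 − rank ∂_2 = (1 − 1) − 0 = 0, and there is no ∂_2, so H_1 = 0.

(K is a triangulation of the 1-simplex.)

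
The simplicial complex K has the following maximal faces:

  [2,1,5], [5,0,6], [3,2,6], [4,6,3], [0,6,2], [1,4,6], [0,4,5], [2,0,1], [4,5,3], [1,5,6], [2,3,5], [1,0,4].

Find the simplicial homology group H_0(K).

Take the total order 0 < 1 < 2 < 3 < 4 < 5 < 6 on the vertex set. Then K (dimension 2) consists of the simplices:

  0-simplices (7): [0], [1], [2], [3], [4], [5], [6]
  1-simplices (18): [0,1], [0,2], [0,4], [0,5], [0,6], [1,2], [1,4], [1,5], [1,6], [2,3], [2,5], [2,6], [3,4], [3,5], [3,6], [4,5], [4,6], [5,6]
  2-simplices (12): [0,1,2], [0,1,4], [0,2,6], [0,4,5], [0,5,6], [1,2,5], [1,4,6], [1,5,6], [2,3,5], [2,3,6], [3,4,5], [3,4,6]

giving chain groups C_0 ≅ Z^7, C_1 ≅ Z^18, C_2 ≅ Z^12.

The boundary map ∂_1: C_1 → C_0 sends each edge [p,q] (with p < q) to q − p. For instance
  ∂[0,2] = [2] − [0].
The resulting 7×18 matrix has rank 6, and its Smith normal form has invariant factors (1,1,1,1,1,1).

The boundary map ∂_2: C_2 → C_1 maps a triangle to the signed sum of its edges. For instance
  ∂[1,4,6] = [4,6] − [1,6] + [1,4],
  ∂[0,5,6] = [5,6] − [0,6] + [0,5].
As a 18×12 matrix over Z this has rank 12, with invariant factors (1,1,1,1,1,1,1,1,1,1,1,2).

Now H_k = ker ∂_k / im ∂_{k+1}, so:

  H_0: rank C_0 − rank ∂_1 = 7 − 6 = 1, and the invariant factors of ∂_1 are all 1, so H_0 = Z.

H_0 = Z.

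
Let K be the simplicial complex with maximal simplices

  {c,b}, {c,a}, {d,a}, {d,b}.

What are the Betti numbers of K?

b_0 = 1, b_1 = 1.

Order the vertices as a < b < c < d. Listing each simplex with vertices in this order, K has dimension 1 with simplices:

  0-simplices (4): a, b, c, d
  1-simplices (4): ac, ad, bc, bd

Hence C_0 ≅ Z^4, C_1 ≅ Z^4.

Boundary ∂_1: C_1 → C_0 is given by ∂[p,q] = [q] − [p]. For instance
  ∂ac = c − a.
The resulting 4×4 matrix has rank 3, and its Smith normal form has invariant factors (1,1,1).

From H_k ≅ ker(∂_k) / im(∂_{k+1}) we obtain:

  H_0: rank C_0 − rank ∂_1 = 4 − 3 = 1, and the invariant factors of ∂_1 are all 1, so H_0 ≅ Z.
  H_1: rank ker ∂_1 − rank ∂_2 = (4 − 3) − 0 = 1, and there is no ∂_2, so H_1 ≅ Z.

Hence the Betti numbers are b_0 = 1, b_1 = 1.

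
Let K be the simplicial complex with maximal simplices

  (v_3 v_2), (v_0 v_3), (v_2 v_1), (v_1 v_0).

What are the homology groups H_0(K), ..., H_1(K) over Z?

H_0 = Z,  H_1 = Z.

K has 4 vertices, 4 edges.
rank ∂_0 = 0, rank ∂_1 = 3 ⇒ b_0 = 4 − 0 − 3 = 1; all invariant factors of ∂_1 are 1 so no torsion. So H_0 = Z.
rank ∂_1 = 3, rank ∂_2 = 0 ⇒ b_1 = 4 − 3 − 0 = 1. So H_1 = Z.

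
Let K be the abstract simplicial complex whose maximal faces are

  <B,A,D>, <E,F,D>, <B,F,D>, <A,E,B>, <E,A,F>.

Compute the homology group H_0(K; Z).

Take the total order A < B < D < E < F on the vertex set. Then K (dimension 2) consists of the simplices:

  0-simplices (5): A, B, D, E, F
  1-simplices (10): AB, AD, AE, AF, BD, BE, BF, DE, DF, EF
  2-simplices (5): ABD, ABE, AEF, BDF, DEF

so the chain groups are C_0 ≅ Z^5, C_1 ≅ Z^10, C_2 ≅ Z^5.

The boundary map ∂_1: C_1 → C_0 sends each edge [p,q] (with p < q) to q − p. For instance
  ∂AE = E − A.
This gives a 5×10 integer matrix of rank 4; reducing to Smith normal form yields diagonal entries (1,1,1,1).

Boundary ∂_2: C_2 → C_1 acts by ∂[p,q,r] = [q,r] − [p,r] + [p,q]. For instance
  ∂ABE = BE − AE + AB,
  ∂BDF = DF − BF + BD.
The resulting 10×5 matrix has rank 5, and its Smith normal form has invariant factors (1,1,1,1,1).

Now H_k = ker ∂_k / im ∂_{k+1}, so:

  H_0: rank C_0 − rank ∂_1 = 5 − 4 = 1, and the invariant factors of ∂_1 are all 1, so H_0 = Z.

(K is a triangulation of the Möbius band.)

H_0 ≅ Z.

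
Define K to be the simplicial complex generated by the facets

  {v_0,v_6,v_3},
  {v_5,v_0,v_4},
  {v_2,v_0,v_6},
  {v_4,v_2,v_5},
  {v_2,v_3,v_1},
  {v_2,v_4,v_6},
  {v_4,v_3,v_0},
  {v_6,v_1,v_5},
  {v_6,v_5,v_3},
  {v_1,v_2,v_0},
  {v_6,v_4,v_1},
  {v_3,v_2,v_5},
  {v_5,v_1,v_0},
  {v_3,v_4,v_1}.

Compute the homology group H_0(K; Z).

We work with the vertex ordering v_0 < v_1 < v_2 < v_3 < v_4 < v_5 < v_6. The simplices of K, each written with vertices in increasing order, are:

  0-simplices (7): [v_0], [v_1], [v_2], [v_3], [v_4], [v_5], [v_6]
  1-simplices (21): (21 of them)
  2-simplices (14): (14 of them)

Hence C_0 ≅ Z^7, C_1 ≅ Z^21, C_2 ≅ Z^14.

The boundary map ∂_1: C_1 → C_0 maps an edge to its endpoints' difference, ∂[p,q] = q − p.
As a 7×21 matrix over Z this has rank 6, with invariant factors (1,1,1,1,1,1).

Boundary ∂_2: C_2 → C_1 acts by ∂[p,q,r] = [q,r] − [p,r] + [p,q]. For instance
  ∂[v_2,v_4,v_5] = [v_4,v_5] − [v_2,v_5] + [v_2,v_4],
  ∂[v_0,v_3,v_4] = [v_3,v_4] − [v_0,v_4] + [v_0,v_3].
This gives a 21×14 integer matrix of rank 13; reducing to Smith normal form yields diagonal entries (1,1,1,1,1,1,1,1,1,1,1,1,1).

Now H_k = ker ∂_k / im ∂_{k+1}, so:

  H_0: rank C_0 − rank ∂_1 = 7 − 6 = 1, and the invariant factors of ∂_1 are all 1, so H_0 = Z.

H_0 ≅ Z.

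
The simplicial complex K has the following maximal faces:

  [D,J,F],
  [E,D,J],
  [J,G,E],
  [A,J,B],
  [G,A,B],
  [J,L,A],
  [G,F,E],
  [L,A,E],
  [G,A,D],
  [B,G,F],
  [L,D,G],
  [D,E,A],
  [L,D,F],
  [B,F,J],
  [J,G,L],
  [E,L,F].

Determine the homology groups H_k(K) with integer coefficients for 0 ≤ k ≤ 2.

H_0 = Z,  H_1 = Z^2,  H_2 = Z.

K has 8 vertices, 24 edges, 16 triangles.
rank ∂_0 = 0, rank ∂_1 = 7 ⇒ b_0 = 8 − 0 − 7 = 1; all invariant factors of ∂_1 are 1 so no torsion. So H_0 ≅ Z.
rank ∂_1 = 7, rank ∂_2 = 15 ⇒ b_1 = 24 − 7 − 15 = 2; all invariant factors of ∂_2 are 1 so no torsion. So H_1 ≅ Z^2.
rank ∂_2 = 15, rank ∂_3 = 0 ⇒ b_2 = 16 − 15 − 0 = 1. So H_2 ≅ Z.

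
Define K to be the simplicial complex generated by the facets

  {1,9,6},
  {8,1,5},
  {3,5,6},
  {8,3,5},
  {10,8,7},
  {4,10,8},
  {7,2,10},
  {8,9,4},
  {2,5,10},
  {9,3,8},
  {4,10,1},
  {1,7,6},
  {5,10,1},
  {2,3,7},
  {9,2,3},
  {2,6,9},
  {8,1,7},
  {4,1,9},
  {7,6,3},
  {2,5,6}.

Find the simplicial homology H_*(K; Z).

H_0 = Z,  H_1 = Z ⊕ Z/2,  H_2 = 0.

K has 10 vertices, 30 edges, 20 triangles.
rank ∂_0 = 0, rank ∂_1 = 9 ⇒ b_0 = 10 − 0 − 9 = 1; all invariant factors of ∂_1 are 1 so no torsion. So H_0 ≅ Z.
rank ∂_1 = 9, rank ∂_2 = 20 ⇒ b_1 = 30 − 9 − 20 = 1; ∂_2 has invariant factor(s) [2] giving torsion. So H_1 ≅ Z ⊕ Z/2.
rank ∂_2 = 20, rank ∂_3 = 0 ⇒ b_2 = 20 − 20 − 0 = 0. So H_2 ≅ 0.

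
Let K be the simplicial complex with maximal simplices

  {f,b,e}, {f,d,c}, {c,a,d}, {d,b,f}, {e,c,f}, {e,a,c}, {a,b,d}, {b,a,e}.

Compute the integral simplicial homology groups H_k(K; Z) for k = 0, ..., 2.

We work with the vertex ordering a < b < c < d < e < f. The simplices of K, each written with vertices in increasing order, are:

  0-simplices (6): a, b, c, d, e, f
  1-simplices (12): ab, ac, ad, ae, bd, be, bf, cd, ce, cf, df, ef
  2-simplices (8): abd, abe, acd, ace, bdf, bef, cdf, cef

so the chain groups are C_0 ≅ Z^6, C_1 ≅ Z^12, C_2 ≅ Z^8.

∂_1: C_1 → C_0 maps an edge to its endpoints' difference, ∂[p,q] = q − p.
This gives a 6×12 integer matrix of rank 5; reducing to Smith normal form yields diagonal entries (1,1,1,1,1).

∂_2: C_2 → C_1 acts by ∂[p,q,r] = [q,r] − [p,r] + [p,q]. For instance
  ∂cdf = df − cf + cd,
  ∂acd = cd − ad + ac.
The 12×8 boundary matrix has rank 7 and Smith normal form diag(1,1,1,1,1,1,1).

Reading off H_k = ker ∂_k / im ∂_{k+1}:

  H_0: rank C_0 − rank ∂_1 = 6 − 5 = 1, and the invariant factors of ∂_1 are all 1, so H_0 = Z.
  H_1: rank ker ∂_1 − rank ∂_2 = (12 − 5) − 7 = 0, and the invariant factors of ∂_2 are all 1, so H_1 = 0.
  H_2: rank ker ∂_2 − rank ∂_3 = (8 − 7) − 0 = 1, and there is no ∂_3, so H_2 = Z.

H_0 ≅ Z,  H_1 = 0,  H_2 ≅ Z.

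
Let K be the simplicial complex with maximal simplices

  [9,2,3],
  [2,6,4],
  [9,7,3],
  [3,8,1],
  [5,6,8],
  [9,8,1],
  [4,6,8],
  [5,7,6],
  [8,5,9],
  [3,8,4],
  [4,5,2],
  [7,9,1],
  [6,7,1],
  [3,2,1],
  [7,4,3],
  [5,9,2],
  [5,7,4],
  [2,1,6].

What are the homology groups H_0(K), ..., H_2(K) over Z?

H_0 = Z,  H_1 = Z ⊕ Z/2Z,  H_2 = 0.

Fix the vertex order 1 < 2 < 3 < 4 < 5 < 6 < 7 < 8 < 9 and write every simplex with vertices in increasing order. Then dim K = 2 and the simplices of K are:

  0-simplices (9): [1], [2], [3], [4], [5], [6], [7], [8], [9]
  1-simplices (27): (27 of them)
  2-simplices (18): [1,2,3], [1,2,6], [1,3,8], [1,6,7], [1,7,9], [1,8,9], [2,3,9], [2,4,5], [2,4,6], [2,5,9], [3,4,7], [3,4,8], [3,7,9], [4,5,7], [4,6,8], [5,6,7], [5,6,8], [5,8,9]

Hence C_0 ≅ Z^9, C_1 ≅ Z^27, C_2 ≅ Z^18.

The boundary map ∂_1: C_1 → C_0 maps an edge to its endpoints' difference, ∂[p,q] = q − p. For instance
  ∂[3,4] = [4] − [3].
This gives a 9×27 integer matrix of rank 8; reducing to Smith normal form yields diagonal entries (1,1,1,1,1,1,1,1).

Boundary ∂_2: C_2 → C_1 maps a triangle to the signed sum of its edges. For instance
  ∂[1,7,9] = [7,9] − [1,9] + [1,7],
  ∂[2,4,5] = [4,5] − [2,5] + [2,4].
As a 27×18 matrix over Z this has rank 18, with invariant factors (1,1,1,1,1,1,1,1,1,1,1,1,1,1,1,1,1,2).

Now H_k = ker ∂_k / im ∂_{k+1}, so:

  H_0: rank C_0 − rank ∂_1 = 9 − 8 = 1, and the invariant factors of ∂_1 are all 1, so H_0 ≅ Z.
  H_1: rank ker ∂_1 − rank ∂_2 = (27 − 8) − 18 = 1, and ∂_2 has invariant factor 2 > 1, so H_1 ≅ Z ⊕ Z/2Z.
  H_2: rank ker ∂_2 − rank ∂_3 = (18 − 18) − 0 = 0, and there is no ∂_3, so H_2 ≅ 0.

As a check, the Euler characteristic is 9 − 27 + 18 = 0, which agrees with 1 − 1 + 0 = 0.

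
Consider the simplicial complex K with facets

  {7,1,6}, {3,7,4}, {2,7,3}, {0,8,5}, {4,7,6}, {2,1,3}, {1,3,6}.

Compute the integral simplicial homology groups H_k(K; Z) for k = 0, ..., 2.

H_0 = Z^2,  H_1 = Z,  H_2 = 0.

Take the total order 0 < 1 < 2 < 3 < 4 < 5 < 6 < 7 < 8 on the vertex set. Then K (dimension 2) consists of the simplices:

  0-simplices (9): [0], [1], [2], [3], [4], [5], [6], [7], [8]
  1-simplices (15): [0,5], [0,8], [1,2], [1,3], [1,6], [1,7], [2,3], [2,7], [3,4], [3,6], [3,7], [4,6], [4,7], [5,8], [6,7]
  2-simplices (7): [0,5,8], [1,2,3], [1,3,6], [1,6,7], [2,3,7], [3,4,7], [4,6,7]

giving chain groups C_0 ≅ Z^9, C_1 ≅ Z^15, C_2 ≅ Z^7.

Boundary ∂_1: C_1 → C_0 sends each edge [p,q] (with p < q) to q − p. For instance
  ∂[1,3] = [3] − [1].
As a 9×15 matrix over Z this has rank 7, with invariant factors (1,1,1,1,1,1,1).

∂_2: C_2 → C_1 acts by ∂[p,q,r] = [q,r] − [p,r] + [p,q]. For instance
  ∂[1,2,3] = [2,3] − [1,3] + [1,2],
  ∂[0,5,8] = [5,8] − [0,8] + [0,5].
The resulting 15×7 matrix has rank 7, and its Smith normal form has invariant factors (1,1,1,1,1,1,1).

From H_k ≅ ker(∂_k) / im(∂_{k+1}) we obtain:

  H_0: rank C_0 − rank ∂_1 = 9 − 7 = 2, and the invariant factors of ∂_1 are all 1, so H_0 = Z^2.
  H_1: rank ker ∂_1 − rank ∂_2 = (15 − 7) − 7 = 1, and the invariant factors of ∂_2 are all 1, so H_1 = Z.
  H_2: rank ker ∂_2 − rank ∂_3 = (7 − 7) − 0 = 0, and there is no ∂_3, so H_2 = 0.

As a check, the Euler characteristic is 9 − 15 + 7 = 1, which agrees with 2 − 1 + 0 = 1.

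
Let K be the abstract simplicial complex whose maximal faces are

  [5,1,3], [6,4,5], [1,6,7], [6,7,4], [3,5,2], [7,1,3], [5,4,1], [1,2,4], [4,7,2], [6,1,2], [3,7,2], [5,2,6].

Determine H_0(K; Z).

Order the vertices as 1 < 2 < 3 < 4 < 5 < 6 < 7. Listing each simplex with vertices in this order, K has dimension 2 with simplices:

  0-simplices (7): [1], [2], [3], [4], [5], [6], [7]
  1-simplices (18): [1,2], [1,3], [1,4], [1,5], [1,6], [1,7], [2,3], [2,4], [2,5], [2,6], [2,7], [3,5], [3,7], [4,5], [4,6], [4,7], [5,6], [6,7]
  2-simplices (12): [1,2,4], [1,2,6], [1,3,5], [1,3,7], [1,4,5], [1,6,7], [2,3,5], [2,3,7], [2,4,7], [2,5,6], [4,5,6], [4,6,7]

so the chain groups are C_0 ≅ Z^7, C_1 ≅ Z^18, C_2 ≅ Z^12.

∂_1: C_1 → C_0 is given by ∂[p,q] = [q] − [p]. For instance
  ∂[2,6] = [6] − [2].
The 7×18 boundary matrix has rank 6 and Smith normal form diag(1,1,1,1,1,1).

The boundary map ∂_2: C_2 → C_1 sends each 2-simplex [p,q,r] to [q,r] − [p,r] + [p,q]. For instance
  ∂[2,5,6] = [5,6] − [2,6] + [2,5],
  ∂[4,6,7] = [6,7] − [4,7] + [4,6].
The resulting 18×12 matrix has rank 12, and its Smith normal form has invariant factors (1,1,1,1,1,1,1,1,1,1,1,2).

From H_k ≅ ker(∂_k) / im(∂_{k+1}) we obtain:

  H_0: rank C_0 − rank ∂_1 = 7 − 6 = 1, and the invariant factors of ∂_1 are all 1, so H_0 = Z.

H_0 ≅ Z.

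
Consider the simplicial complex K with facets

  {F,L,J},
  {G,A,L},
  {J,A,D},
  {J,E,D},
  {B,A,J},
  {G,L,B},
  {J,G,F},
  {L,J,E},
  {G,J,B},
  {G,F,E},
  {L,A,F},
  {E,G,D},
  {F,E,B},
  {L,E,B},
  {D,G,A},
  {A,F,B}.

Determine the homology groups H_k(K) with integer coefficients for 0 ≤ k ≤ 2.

H_0 ≅ Z,  H_1 ≅ Z^2,  H_2 ≅ Z.

Take the total order A < B < D < E < F < G < J < L on the vertex set. Then K (dimension 2) consists of the simplices:

  0-simplices (8): A, B, D, E, F, G, J, L
  1-simplices (24): AB, AD, AF, AG, AJ, AL, BE, BF, BG, BJ, BL, DE, DG, DJ, EF, EG, EJ, EL, FG, FJ, FL, GJ, GL, JL
  2-simplices (16): ABF, ABJ, ADG, ADJ, AFL, AGL, BEF, BEL, BGJ, BGL, DEG, DEJ, EFG, EJL, FGJ, FJL

so the chain groups are C_0 ≅ Z^8, C_1 ≅ Z^24, C_2 ≅ Z^16.

∂_1: C_1 → C_0 sends each edge [p,q] (with p < q) to q − p. For instance
  ∂DE = E − D.
As a 8×24 matrix over Z this has rank 7, with invariant factors (1,1,1,1,1,1,1).

Boundary ∂_2: C_2 → C_1 maps a triangle to the signed sum of its edges. For instance
  ∂FGJ = GJ − FJ + FG,
  ∂ADG = DG − AG + AD.
The resulting 24×16 matrix has rank 15, and its Smith normal form has invariant factors (1,1,1,1,1,1,1,1,1,1,1,1,1,1,1).

Reading off H_k = ker ∂_k / im ∂_{k+1}:

  H_0: rank C_0 − rank ∂_1 = 8 − 7 = 1, and the invariant factors of ∂_1 are all 1, so H_0 ≅ Z.
  H_1: rank ker ∂_1 − rank ∂_2 = (24 − 7) − 15 = 2, and the invariant factors of ∂_2 are all 1, so H_1 ≅ Z^2.
  H_2: rank ker ∂_2 − rank ∂_3 = (16 − 15) − 0 = 1, and there is no ∂_3, so H_2 ≅ Z.

As a check, the Euler characteristic is 8 − 24 + 16 = 0, which agrees with 1 − 2 + 1 = 0.
(K is a triangulation of the torus T^2.)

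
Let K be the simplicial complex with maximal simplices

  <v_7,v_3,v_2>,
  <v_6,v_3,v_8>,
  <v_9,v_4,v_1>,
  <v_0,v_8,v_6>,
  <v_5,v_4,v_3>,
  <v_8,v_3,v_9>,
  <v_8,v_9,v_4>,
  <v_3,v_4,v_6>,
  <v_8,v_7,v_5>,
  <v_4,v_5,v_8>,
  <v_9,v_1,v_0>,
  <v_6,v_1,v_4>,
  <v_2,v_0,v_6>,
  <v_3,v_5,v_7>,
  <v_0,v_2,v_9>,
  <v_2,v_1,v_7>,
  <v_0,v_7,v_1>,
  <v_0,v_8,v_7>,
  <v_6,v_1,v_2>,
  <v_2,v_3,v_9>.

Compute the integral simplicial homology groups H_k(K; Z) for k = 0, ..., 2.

H_0 ≅ Z,  H_1 ≅ Z ⊕ Z/2,  H_2 = 0.

We work with the vertex ordering v_0 < v_1 < v_2 < v_3 < v_4 < v_5 < v_6 < v_7 < v_8 < v_9. The simplices of K, each written with vertices in increasing order, are:

  0-simplices (10): [v_0], [v_1], [v_2], [v_3], [v_4], [v_5], [v_6], [v_7], [v_8], [v_9]
  1-simplices (30): (30 of them)
  2-simplices (20): (20 of them)

Hence C_0 ≅ Z^10, C_1 ≅ Z^30, C_2 ≅ Z^20.

Boundary ∂_1: C_1 → C_0 is given by ∂[p,q] = [q] − [p]. For instance
  ∂[v_0,v_6] = [v_6] − [v_0].
The 10×30 boundary matrix has rank 9 and Smith normal form diag(1,1,1,1,1,1,1,1,1).

Boundary ∂_2: C_2 → C_1 acts by ∂[p,q,r] = [q,r] − [p,r] + [p,q]. For instance
  ∂[v_1,v_2,v_7] = [v_2,v_7] − [v_1,v_7] + [v_1,v_2],
  ∂[v_2,v_3,v_9] = [v_3,v_9] − [v_2,v_9] + [v_2,v_3].
This gives a 30×20 integer matrix of rank 20; reducing to Smith normal form yields diagonal entries (1,1,1,1,1,1,1,1,1,1,1,1,1,1,1,1,1,1,1,2).

Reading off H_k = ker ∂_k / im ∂_{k+1}:

  H_0: rank C_0 − rank ∂_1 = 10 − 9 = 1, and the invariant factors of ∂_1 are all 1, so H_0 = Z.
  H_1: rank ker ∂_1 − rank ∂_2 = (30 − 9) − 20 = 1, and ∂_2 has invariant factor 2 > 1, so H_1 = Z ⊕ Z/2.
  H_2: rank ker ∂_2 − rank ∂_3 = (20 − 20) − 0 = 0, and there is no ∂_3, so H_2 = 0.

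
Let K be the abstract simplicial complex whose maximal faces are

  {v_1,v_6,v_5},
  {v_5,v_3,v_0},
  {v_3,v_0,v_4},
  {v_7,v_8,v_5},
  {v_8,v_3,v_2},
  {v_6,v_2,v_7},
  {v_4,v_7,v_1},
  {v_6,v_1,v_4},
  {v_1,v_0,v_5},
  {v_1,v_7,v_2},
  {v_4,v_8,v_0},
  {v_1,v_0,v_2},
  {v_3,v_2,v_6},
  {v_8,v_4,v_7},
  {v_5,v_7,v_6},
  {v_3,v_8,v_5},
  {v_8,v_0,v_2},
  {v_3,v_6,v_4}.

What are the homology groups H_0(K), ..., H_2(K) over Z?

K has 9 vertices, 27 edges, 18 triangles.
rank ∂_0 = 0, rank ∂_1 = 8 ⇒ b_0 = 9 − 0 − 8 = 1; all invariant factors of ∂_1 are 1 so no torsion. So H_0 = Z.
rank ∂_1 = 8, rank ∂_2 = 18 ⇒ b_1 = 27 − 8 − 18 = 1; ∂_2 has invariant factor(s) [2] giving torsion. So H_1 = Z ⊕ Z/2.
rank ∂_2 = 18, rank ∂_3 = 0 ⇒ b_2 = 18 − 18 − 0 = 0. So H_2 = 0.

H_0 ≅ Z,  H_1 ≅ Z ⊕ Z/2,  H_2 = 0.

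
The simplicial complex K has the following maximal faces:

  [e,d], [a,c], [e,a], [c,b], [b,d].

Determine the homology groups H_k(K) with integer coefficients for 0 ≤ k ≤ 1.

Take the total order a < b < c < d < e on the vertex set. Then K (dimension 1) consists of the simplices:

  0-simplices (5): a, b, c, d, e
  1-simplices (5): ac, ae, bc, bd, de

so the chain groups are C_0 ≅ Z^5, C_1 ≅ Z^5.

Boundary ∂_1: C_1 → C_0 maps an edge to its endpoints' difference, ∂[p,q] = q − p. For instance
  ∂bd = d − b.
This gives a 5×5 integer matrix of rank 4; reducing to Smith normal form yields diagonal entries (1,1,1,1).

Now H_k = ker ∂_k / im ∂_{k+1}, so:

  H_0: rank C_0 − rank ∂_1 = 5 − 4 = 1, and the invariant factors of ∂_1 are all 1, so H_0 = Z.
  H_1: rank ker ∂_1 − rank ∂_2 = (5 − 4) − 0 = 1, and there is no ∂_2, so H_1 = Z.

H_0 = Z,  H_1 = Z.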